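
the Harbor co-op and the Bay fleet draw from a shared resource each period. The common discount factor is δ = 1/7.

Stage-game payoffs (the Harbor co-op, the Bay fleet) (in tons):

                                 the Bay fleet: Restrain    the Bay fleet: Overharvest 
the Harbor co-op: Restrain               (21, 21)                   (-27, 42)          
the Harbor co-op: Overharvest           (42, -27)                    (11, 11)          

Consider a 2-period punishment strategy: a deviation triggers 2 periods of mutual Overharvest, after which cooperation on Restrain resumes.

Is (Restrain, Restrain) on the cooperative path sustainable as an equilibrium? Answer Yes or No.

No

IC: δ+…+δ^2 ≥ (42−21)/(21−11) = 21/10.
At δ = 1/7: partial sum = 0.1633 < 2.1000. Cooperation not sustainable.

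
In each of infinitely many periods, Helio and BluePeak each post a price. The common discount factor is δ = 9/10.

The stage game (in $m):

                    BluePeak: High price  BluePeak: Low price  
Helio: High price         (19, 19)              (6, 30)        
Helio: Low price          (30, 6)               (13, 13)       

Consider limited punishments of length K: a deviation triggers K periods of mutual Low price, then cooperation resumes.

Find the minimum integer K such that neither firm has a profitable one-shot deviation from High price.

Need Σ_{k=1}^{K} δ^k ≥ (30−19)/(19−13) = 1.8333 at δ = 9/10.
At K = 2 the sum is 1.7100 < 1.8333; at K = 3 it is 2.4390 ≥ 1.8333.
So the minimum punishment length is K = 3.

3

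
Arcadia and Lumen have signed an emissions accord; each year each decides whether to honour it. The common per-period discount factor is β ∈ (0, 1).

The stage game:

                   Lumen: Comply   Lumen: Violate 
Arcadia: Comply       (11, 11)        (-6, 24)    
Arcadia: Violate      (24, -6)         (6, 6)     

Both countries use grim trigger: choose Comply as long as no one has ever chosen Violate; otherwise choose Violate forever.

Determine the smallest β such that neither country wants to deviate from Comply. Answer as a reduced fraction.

Cooperation forever yields 11 each period: 11/(1−β).
Deviating yields 24 once, then 6 forever: 24 + 6β/(1−β).
No profitable deviation requires 11/(1−β) ≥ 24 + 6β/(1−β).
Multiplying by (1−β): 11 ≥ 24(1−β) + 6β = 24 − 18β.
So 18β ≥ 13, i.e. β ≥ 13/18.

13/18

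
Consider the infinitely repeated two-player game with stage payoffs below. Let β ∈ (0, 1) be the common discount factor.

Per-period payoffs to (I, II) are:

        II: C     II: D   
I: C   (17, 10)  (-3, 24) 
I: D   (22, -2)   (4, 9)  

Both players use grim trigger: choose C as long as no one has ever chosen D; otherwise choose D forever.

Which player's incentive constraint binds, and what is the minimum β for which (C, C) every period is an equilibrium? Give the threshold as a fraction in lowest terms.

II; β ≥ 14/15

I's threshold: (22−17)/(22−4) = 5/18.
II's threshold: (24−10)/(24−9) = 14/15.
5/18 < 14/15, so II binds and β* = 14/15.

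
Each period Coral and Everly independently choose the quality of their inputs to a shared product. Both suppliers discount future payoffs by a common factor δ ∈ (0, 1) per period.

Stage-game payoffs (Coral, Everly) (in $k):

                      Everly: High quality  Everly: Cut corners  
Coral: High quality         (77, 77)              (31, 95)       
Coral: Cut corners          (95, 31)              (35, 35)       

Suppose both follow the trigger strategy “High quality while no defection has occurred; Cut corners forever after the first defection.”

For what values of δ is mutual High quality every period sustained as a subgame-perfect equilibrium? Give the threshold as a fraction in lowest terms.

3/10

One-period gain from deviating is 95 − 77 = 18. The loss is 77 − 35 = 42 in every subsequent period, with present value 42·δ/(1−δ).
Deviation is unprofitable when 42·δ/(1−δ) ≥ 18, i.e. δ/(1−δ) ≥ 3/7.
Equivalently δ ≥ 18/(18+42) = 3/10.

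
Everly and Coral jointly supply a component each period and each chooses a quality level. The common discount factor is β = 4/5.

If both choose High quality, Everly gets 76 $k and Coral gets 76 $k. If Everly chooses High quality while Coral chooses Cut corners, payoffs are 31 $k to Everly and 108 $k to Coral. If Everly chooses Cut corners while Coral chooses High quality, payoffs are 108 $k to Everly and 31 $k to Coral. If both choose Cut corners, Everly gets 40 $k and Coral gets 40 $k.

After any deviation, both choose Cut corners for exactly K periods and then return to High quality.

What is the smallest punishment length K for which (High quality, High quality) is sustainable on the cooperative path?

IC: β(1−β^K)/(1−β) ≥ (108−76)/(76−40) = 8/9.
With β = 4/5: need 1 − β^K ≥ 8/9·(1−4/5)/(4/5), i.e. β^K ≤ 0.7778.
Since (4/5)^1 = 0.8000 and (4/5)^2 = 0.6400, the smallest such K is 2.

2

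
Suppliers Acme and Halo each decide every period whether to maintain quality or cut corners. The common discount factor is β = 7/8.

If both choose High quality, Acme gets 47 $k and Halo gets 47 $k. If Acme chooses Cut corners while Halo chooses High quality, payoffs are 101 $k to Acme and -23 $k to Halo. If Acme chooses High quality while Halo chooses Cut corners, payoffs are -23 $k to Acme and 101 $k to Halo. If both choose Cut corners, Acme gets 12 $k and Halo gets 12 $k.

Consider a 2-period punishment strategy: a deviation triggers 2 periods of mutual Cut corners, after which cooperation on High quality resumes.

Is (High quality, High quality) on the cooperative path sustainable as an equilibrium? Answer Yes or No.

Yes

Comparing payoff streams over the 3 periods until play realigns: cooperate → 47(1+β+…+β^2); deviate → 101 + 12(β+…+β^2).
Cooperation is sustained iff (47−12)(β+…+β^2) ≥ 101−47.
β+…+β^2 = 7/8·(1−(7/8)^2)/(1−7/8) = 1.6406, and (101−47)/(47−12) = 1.5429.
1.6406 ≥ 1.5429, so cooperation is sustainable.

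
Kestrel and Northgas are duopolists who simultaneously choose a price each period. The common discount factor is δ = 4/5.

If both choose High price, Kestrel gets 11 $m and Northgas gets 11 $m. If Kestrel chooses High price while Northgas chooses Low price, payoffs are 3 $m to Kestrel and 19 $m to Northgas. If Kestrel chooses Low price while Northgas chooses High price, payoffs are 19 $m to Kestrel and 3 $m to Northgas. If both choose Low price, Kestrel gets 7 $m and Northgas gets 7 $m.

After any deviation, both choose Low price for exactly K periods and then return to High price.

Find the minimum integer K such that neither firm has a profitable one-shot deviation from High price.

IC: δ(1−δ^K)/(1−δ) ≥ (19−11)/(11−7) = 2.
With δ = 4/5: need 1 − δ^K ≥ 2·(1−4/5)/(4/5), i.e. δ^K ≤ 0.5000.
Since (4/5)^3 = 0.5120 and (4/5)^4 = 0.4096, the smallest such K is 4.

4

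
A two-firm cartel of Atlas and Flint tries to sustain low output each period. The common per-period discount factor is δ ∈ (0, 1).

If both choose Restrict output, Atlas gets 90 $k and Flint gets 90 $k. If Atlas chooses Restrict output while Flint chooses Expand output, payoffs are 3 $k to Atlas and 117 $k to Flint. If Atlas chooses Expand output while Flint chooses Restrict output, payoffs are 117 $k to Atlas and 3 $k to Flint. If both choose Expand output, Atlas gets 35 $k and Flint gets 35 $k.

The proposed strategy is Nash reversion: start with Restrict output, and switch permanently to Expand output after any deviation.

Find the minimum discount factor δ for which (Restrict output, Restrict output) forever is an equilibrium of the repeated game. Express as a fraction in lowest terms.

90/(1−δ) ≥ 117 + 35δ/(1−δ)
90 ≥ 117 − 82δ
δ ≥ 27/82.

27/82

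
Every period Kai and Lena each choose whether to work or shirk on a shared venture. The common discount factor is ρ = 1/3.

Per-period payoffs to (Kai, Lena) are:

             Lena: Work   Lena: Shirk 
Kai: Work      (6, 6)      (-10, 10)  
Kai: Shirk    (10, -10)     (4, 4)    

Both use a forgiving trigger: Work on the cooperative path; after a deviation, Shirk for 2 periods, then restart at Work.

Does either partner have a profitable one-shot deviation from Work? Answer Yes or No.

A one-shot deviation gives 10 now, then 4 for 2 periods, then back to 6.
Gain from deviating: (10−6) today; loss: (6−4) in each of the next 2 periods.
No-deviation condition: (6−4)(ρ+…+ρ^2) ≥ 10−6, i.e. ρ+…+ρ^2 ≥ 2.
At ρ = 1/3: ρ+…+ρ^2 = 0.4444 < 2.0000.
So cooperation is not sustainable.

Yes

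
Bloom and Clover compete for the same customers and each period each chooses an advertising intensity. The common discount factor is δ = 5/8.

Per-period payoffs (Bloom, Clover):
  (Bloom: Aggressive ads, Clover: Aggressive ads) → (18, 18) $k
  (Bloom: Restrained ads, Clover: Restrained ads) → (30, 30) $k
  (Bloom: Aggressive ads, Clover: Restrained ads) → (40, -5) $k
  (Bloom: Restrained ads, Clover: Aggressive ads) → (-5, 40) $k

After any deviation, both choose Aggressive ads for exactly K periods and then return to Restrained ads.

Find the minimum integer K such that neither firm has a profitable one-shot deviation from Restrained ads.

2

Need Σ_{k=1}^{K} δ^k ≥ (40−30)/(30−18) = 0.8333 at δ = 5/8.
At K = 1 the sum is 0.6250 < 0.8333; at K = 2 it is 1.0156 ≥ 0.8333.
So the minimum punishment length is K = 2.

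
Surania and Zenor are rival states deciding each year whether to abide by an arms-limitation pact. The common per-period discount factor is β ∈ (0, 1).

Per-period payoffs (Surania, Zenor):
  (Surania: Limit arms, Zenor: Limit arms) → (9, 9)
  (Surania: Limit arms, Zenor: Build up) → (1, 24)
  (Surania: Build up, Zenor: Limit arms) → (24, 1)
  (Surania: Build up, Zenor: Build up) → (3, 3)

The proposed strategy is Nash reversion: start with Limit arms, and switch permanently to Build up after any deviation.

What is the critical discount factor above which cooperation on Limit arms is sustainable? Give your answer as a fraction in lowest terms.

5/7

Under grim trigger the critical discount factor is (T−C)/(T−P) with T = 24, C = 9, P = 3.
β* = (24−9)/(24−3) = 15/21 = 5/7.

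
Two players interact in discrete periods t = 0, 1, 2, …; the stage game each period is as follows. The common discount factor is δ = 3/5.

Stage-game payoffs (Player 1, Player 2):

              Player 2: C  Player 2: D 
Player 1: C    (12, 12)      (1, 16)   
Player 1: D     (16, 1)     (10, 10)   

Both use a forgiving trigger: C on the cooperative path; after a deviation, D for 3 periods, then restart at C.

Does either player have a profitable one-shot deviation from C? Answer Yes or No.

IC: δ+…+δ^3 ≥ (16−12)/(12−10) = 2.
At δ = 3/5: partial sum = 1.1760 < 2.0000. Cooperation not sustainable.

Yes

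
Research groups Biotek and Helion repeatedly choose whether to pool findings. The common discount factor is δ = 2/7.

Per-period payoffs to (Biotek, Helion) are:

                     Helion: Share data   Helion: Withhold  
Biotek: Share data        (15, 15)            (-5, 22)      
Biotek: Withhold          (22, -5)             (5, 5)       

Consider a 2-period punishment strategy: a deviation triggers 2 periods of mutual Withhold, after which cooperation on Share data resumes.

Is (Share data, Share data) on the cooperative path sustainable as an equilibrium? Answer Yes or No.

No

IC: δ+…+δ^2 ≥ (22−15)/(15−5) = 7/10.
At δ = 2/7: partial sum = 0.3673 < 0.7000. Cooperation not sustainable.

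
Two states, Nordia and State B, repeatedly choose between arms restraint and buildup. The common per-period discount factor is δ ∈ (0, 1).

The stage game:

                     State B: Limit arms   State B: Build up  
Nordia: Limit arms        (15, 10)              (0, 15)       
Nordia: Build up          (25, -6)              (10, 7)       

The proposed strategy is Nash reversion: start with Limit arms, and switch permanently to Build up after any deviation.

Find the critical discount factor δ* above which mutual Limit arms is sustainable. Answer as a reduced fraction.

For Nordia: deviation gain 25−15 = 10, per-period punishment loss 15−10 = 5. IC gives δ ≥ 10/15 = 2/3.
For State B: gain 5, loss 3 per period, so δ ≥ 5/8.
The tighter constraint is Nordia's, so cooperation needs δ ≥ 2/3.

2/3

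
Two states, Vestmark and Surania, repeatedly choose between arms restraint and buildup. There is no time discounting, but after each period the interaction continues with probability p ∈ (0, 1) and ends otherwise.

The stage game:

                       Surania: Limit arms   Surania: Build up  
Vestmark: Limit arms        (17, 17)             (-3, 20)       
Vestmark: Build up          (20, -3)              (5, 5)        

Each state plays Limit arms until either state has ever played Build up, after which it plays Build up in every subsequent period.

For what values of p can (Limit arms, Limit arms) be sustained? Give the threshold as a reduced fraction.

1/5

Expected cooperation value is 17 + p·17 + p²·17 + … = 17/(1−p); deviation gives 20 + p·5/(1−p).
17 ≥ 20(1−p) + 5p ⇒ 15p ≥ 3 ⇒ p ≥ 3/15 = 1/5.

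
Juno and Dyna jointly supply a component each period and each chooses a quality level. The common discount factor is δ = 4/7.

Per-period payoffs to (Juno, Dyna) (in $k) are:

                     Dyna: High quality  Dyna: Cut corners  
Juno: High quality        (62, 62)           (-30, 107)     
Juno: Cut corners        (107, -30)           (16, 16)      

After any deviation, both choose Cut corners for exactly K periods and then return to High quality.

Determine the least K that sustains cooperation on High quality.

No profitable deviation requires (62−16)(δ+…+δ^K) ≥ 107−62, i.e. δ+…+δ^K ≥ 45/46 ≈ 0.9783.
With δ = 4/7, the partial sums are K=1: 0.5714, K=2: 0.8980, K=3: 1.0845.
K = 3 is the first length at which the sum reaches 0.9783.

3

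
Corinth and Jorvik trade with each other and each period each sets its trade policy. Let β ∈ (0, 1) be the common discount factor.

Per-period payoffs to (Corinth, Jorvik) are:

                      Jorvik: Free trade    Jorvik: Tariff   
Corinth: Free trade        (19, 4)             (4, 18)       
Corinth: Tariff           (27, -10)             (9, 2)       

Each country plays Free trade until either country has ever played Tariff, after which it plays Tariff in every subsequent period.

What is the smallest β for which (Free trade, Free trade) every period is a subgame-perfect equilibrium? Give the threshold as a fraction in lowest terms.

7/8

Corinth: cooperation gives 19 each period; deviation gives 27 once then 9 forever.
  19/(1−β) ≥ 27 + 9β/(1−β) ⇒ β ≥ 8/18 = 4/9.
Jorvik: cooperation gives 4 each period; deviation gives 18 once then 2 forever.
  β ≥ 14/16 = 7/8.
Both must hold, so the binding constraint is Jorvik's: β ≥ 7/8.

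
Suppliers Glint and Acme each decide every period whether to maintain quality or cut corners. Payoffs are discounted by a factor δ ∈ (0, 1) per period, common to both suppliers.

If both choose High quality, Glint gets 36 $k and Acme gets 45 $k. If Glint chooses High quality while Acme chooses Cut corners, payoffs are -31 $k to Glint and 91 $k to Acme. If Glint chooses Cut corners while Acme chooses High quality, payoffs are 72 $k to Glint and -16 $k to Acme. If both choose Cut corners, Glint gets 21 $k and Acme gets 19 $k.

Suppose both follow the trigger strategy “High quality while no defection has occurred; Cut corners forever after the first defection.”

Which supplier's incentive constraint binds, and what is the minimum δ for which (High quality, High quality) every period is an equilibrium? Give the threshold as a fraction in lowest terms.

Glint; δ ≥ 12/17

Glint's threshold: (72−36)/(72−21) = 12/17.
Acme's threshold: (91−45)/(91−19) = 23/36.
12/17 > 23/36, so Glint binds and δ* = 12/17.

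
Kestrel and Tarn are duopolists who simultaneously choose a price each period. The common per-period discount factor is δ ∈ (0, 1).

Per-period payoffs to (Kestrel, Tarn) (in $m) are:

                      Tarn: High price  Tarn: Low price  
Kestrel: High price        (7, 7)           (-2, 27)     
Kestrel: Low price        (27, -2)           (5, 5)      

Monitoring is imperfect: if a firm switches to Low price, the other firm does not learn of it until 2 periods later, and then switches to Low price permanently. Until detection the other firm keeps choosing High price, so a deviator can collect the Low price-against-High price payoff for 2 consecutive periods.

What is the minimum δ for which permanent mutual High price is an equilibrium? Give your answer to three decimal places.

Deviating for the 2 undetected periods gains 27−7 = 20 per period over cooperation, then loses 7−5 = 2 per period forever once punishment starts.
Gain: 20(1 + δ + … + δ^1); loss: 2·δ^2/(1−δ).
No profitable deviation ⇔ 20(1−δ^2) ≤ 2·δ^2, i.e. δ^2 ≥ 20/(20+2) = 10/11.
Hence δ ≥ (10/11)^(1/2) ≈ 0.953.

0.953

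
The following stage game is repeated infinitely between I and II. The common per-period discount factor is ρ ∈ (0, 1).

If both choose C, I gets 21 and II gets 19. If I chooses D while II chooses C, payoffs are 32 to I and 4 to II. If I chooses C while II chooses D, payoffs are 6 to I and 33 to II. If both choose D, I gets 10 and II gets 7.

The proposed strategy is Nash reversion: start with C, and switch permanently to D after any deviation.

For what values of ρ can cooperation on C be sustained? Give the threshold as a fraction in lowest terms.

7/13

For I: deviation gain 32−21 = 11, per-period punishment loss 21−10 = 11. IC gives ρ ≥ 11/22 = 1/2.
For II: gain 14, loss 12 per period, so ρ ≥ 14/26 = 7/13.
The tighter constraint is II's, so cooperation needs ρ ≥ 7/13.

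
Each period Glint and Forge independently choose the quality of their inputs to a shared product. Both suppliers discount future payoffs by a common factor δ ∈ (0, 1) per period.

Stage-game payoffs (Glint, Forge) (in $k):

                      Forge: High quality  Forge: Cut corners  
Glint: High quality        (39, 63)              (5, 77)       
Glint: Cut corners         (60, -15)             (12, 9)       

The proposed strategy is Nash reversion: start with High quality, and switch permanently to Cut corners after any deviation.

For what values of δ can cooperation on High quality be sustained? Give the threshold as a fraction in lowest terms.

Glint: cooperation gives 39 each period; deviation gives 60 once then 12 forever.
  39/(1−δ) ≥ 60 + 12δ/(1−δ) ⇒ δ ≥ 21/48 = 7/16.
Forge: cooperation gives 63 each period; deviation gives 77 once then 9 forever.
  δ ≥ 14/68 = 7/34.
Both must hold, so the binding constraint is Glint's: δ ≥ 7/16.

7/16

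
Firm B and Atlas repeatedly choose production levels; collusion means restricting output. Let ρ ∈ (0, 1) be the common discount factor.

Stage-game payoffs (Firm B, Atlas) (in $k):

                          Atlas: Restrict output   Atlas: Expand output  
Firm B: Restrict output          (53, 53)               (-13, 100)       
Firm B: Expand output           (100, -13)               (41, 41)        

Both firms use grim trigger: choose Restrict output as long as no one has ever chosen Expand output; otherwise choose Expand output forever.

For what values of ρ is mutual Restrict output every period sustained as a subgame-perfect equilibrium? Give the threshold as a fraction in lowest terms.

47/59

53/(1−ρ) ≥ 100 + 41ρ/(1−ρ)
53 ≥ 100 − 59ρ
ρ ≥ 47/59.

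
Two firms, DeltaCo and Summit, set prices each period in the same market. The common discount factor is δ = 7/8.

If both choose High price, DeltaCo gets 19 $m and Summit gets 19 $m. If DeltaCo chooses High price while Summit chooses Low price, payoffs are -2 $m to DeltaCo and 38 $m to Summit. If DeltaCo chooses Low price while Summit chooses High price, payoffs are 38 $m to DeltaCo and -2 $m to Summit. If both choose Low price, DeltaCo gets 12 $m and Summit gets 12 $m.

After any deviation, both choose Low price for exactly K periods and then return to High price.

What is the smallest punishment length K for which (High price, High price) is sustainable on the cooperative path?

Need Σ_{k=1}^{K} δ^k ≥ (38−19)/(19−12) = 2.7143 at δ = 7/8.
At K = 3 the sum is 2.3105 < 2.7143; at K = 4 it is 2.8967 ≥ 2.7143.
So the minimum punishment length is K = 4.

4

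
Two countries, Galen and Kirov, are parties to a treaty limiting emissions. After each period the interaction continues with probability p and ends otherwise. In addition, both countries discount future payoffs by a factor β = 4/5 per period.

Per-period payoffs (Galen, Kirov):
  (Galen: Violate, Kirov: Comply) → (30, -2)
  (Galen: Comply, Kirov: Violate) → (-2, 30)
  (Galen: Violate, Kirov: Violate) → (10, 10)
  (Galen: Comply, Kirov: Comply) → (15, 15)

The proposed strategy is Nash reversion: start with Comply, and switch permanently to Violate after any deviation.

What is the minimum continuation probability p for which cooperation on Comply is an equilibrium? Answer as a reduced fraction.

With continuation probability p and discount β, the effective per-period discount factor is βp.
Grim-trigger IC: βp ≥ (30−15)/(30−10) = 3/4.
So p ≥ (3/4)/(4/5) = 15/16.

15/16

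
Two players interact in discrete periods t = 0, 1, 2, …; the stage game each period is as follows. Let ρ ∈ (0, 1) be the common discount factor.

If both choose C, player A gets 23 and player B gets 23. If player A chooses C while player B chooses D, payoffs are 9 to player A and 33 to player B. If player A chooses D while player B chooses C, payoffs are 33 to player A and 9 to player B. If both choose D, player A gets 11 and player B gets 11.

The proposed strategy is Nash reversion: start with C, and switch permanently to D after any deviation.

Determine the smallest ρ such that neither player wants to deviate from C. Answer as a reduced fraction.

Cooperation forever yields 23 each period: 23/(1−ρ).
Deviating yields 33 once, then 11 forever: 33 + 11ρ/(1−ρ).
No profitable deviation requires 23/(1−ρ) ≥ 33 + 11ρ/(1−ρ).
Multiplying by (1−ρ): 23 ≥ 33(1−ρ) + 11ρ = 33 − 22ρ.
So 22ρ ≥ 10, i.e. ρ ≥ 10/22 = 5/11.

5/11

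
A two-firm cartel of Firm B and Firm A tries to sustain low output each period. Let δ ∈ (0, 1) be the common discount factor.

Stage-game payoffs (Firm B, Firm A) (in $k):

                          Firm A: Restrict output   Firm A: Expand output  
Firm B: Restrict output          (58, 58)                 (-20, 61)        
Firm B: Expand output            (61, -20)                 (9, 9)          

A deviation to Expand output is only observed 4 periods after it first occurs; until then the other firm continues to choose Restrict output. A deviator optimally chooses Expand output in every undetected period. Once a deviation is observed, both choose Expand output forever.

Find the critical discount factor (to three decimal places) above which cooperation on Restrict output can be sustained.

0.490

Deviating for the 4 undetected periods gains 61−58 = 3 per period over cooperation, then loses 58−9 = 49 per period forever once punishment starts.
Gain: 3(1 + δ + … + δ^3); loss: 49·δ^4/(1−δ).
No profitable deviation ⇔ 3(1−δ^4) ≤ 49·δ^4, i.e. δ^4 ≥ 3/(3+49) = 3/52.
Hence δ ≥ (3/52)^(1/4) ≈ 0.490.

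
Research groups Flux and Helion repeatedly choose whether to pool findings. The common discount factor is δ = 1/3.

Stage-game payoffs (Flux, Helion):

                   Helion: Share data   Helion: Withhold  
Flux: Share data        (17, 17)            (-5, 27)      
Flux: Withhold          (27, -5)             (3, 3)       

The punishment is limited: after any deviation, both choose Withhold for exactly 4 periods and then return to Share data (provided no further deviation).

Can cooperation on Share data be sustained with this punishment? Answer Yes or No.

Comparing payoff streams over the 5 periods until play realigns: cooperate → 17(1+δ+…+δ^4); deviate → 27 + 3(δ+…+δ^4).
Cooperation is sustained iff (17−3)(δ+…+δ^4) ≥ 27−17.
δ+…+δ^4 = 1/3·(1−(1/3)^4)/(1−1/3) = 0.4938, and (27−17)/(17−3) = 0.7143.
0.4938 < 0.7143, so cooperation is not sustainable.

No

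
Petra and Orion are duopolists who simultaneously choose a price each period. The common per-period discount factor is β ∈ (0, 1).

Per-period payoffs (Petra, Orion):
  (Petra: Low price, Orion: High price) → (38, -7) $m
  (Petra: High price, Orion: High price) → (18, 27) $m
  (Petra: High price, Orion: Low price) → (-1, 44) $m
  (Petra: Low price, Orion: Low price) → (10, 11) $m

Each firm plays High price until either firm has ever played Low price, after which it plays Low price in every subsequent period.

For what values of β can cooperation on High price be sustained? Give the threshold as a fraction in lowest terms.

5/7

For Petra: deviation gain 38−18 = 20, per-period punishment loss 18−10 = 8. IC gives β ≥ 20/28 = 5/7.
For Orion: gain 17, loss 16 per period, so β ≥ 17/33.
The tighter constraint is Petra's, so cooperation needs β ≥ 5/7.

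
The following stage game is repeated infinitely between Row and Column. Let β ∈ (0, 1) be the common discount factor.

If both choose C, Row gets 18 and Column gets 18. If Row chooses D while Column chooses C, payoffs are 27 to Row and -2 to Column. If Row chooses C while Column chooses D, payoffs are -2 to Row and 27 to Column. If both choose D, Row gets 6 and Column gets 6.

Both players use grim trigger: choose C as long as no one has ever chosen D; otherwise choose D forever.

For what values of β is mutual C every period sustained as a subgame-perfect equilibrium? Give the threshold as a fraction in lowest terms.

3/7

Cooperation forever yields 18 each period: 18/(1−β).
Deviating yields 27 once, then 6 forever: 27 + 6β/(1−β).
No profitable deviation requires 18/(1−β) ≥ 27 + 6β/(1−β).
Multiplying by (1−β): 18 ≥ 27(1−β) + 6β = 27 − 21β.
So 21β ≥ 9, i.e. β ≥ 9/21 = 3/7.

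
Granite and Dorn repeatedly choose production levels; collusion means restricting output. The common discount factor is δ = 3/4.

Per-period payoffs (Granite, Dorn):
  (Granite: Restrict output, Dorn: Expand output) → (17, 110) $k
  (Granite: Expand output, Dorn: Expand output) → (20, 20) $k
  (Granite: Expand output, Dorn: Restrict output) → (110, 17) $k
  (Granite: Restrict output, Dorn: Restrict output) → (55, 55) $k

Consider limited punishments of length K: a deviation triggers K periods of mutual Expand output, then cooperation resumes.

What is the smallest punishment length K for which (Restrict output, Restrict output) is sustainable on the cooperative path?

3

IC: δ(1−δ^K)/(1−δ) ≥ (110−55)/(55−20) = 11/7.
With δ = 3/4: need 1 − δ^K ≥ 11/7·(1−3/4)/(3/4), i.e. δ^K ≤ 0.4762.
Since (3/4)^2 = 0.5625 and (3/4)^3 = 0.4219, the smallest such K is 3.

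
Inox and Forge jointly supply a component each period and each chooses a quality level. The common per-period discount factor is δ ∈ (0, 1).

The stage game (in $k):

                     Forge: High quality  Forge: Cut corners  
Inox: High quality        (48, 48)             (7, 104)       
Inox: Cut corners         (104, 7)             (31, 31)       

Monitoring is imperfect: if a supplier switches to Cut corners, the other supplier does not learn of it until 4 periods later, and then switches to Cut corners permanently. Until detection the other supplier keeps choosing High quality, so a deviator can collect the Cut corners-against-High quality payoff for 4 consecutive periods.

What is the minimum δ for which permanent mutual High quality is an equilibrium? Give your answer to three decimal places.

0.936

The best deviation is to choose Cut corners for all 4 undetected periods, earning 104 each, then 31 forever once detected.
Deviation value: 104(1−δ^4)/(1−δ) + 31δ^4/(1−δ); cooperation value: 48/(1−δ).
IC: 48 ≥ 104(1−δ^4) + 31δ^4 = 104 − 73δ^4.
So δ^4 ≥ 56/73, giving δ ≥ (56/73)^(1/4) ≈ 0.936.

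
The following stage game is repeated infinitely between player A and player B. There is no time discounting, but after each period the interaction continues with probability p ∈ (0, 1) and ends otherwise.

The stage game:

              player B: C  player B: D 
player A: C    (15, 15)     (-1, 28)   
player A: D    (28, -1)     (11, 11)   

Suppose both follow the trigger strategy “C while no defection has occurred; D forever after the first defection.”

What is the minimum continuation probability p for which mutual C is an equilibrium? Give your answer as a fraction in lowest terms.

Expected cooperation value is 15 + p·15 + p²·15 + … = 15/(1−p); deviation gives 28 + p·11/(1−p).
15 ≥ 28(1−p) + 11p ⇒ 17p ≥ 13 ⇒ p ≥ 13/17.

13/17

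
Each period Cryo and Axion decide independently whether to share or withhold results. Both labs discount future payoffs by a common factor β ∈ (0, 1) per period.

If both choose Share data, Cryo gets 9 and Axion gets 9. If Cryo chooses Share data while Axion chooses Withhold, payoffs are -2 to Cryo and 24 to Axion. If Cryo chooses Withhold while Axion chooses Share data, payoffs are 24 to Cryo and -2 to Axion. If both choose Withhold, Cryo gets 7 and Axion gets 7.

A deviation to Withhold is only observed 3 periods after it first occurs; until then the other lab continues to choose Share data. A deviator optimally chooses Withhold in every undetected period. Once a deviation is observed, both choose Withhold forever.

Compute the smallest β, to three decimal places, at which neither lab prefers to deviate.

The best deviation is to choose Withhold for all 3 undetected periods, earning 24 each, then 7 forever once detected.
Deviation value: 24(1−β^3)/(1−β) + 7β^3/(1−β); cooperation value: 9/(1−β).
IC: 9 ≥ 24(1−β^3) + 7β^3 = 24 − 17β^3.
So β^3 ≥ 15/17, giving β ≥ (15/17)^(1/3) ≈ 0.959.

0.959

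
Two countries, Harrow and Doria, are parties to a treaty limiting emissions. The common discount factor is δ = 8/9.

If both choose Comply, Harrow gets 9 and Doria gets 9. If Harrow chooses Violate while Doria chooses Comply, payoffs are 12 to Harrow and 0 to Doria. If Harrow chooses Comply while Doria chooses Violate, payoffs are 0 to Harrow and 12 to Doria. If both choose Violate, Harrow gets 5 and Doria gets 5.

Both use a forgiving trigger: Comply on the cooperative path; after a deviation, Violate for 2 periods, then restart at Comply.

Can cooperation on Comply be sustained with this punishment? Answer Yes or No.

Yes

IC: δ+…+δ^2 ≥ (12−9)/(9−5) = 3/4.
At δ = 8/9: partial sum = 1.6790 ≥ 0.7500. Cooperation sustainable.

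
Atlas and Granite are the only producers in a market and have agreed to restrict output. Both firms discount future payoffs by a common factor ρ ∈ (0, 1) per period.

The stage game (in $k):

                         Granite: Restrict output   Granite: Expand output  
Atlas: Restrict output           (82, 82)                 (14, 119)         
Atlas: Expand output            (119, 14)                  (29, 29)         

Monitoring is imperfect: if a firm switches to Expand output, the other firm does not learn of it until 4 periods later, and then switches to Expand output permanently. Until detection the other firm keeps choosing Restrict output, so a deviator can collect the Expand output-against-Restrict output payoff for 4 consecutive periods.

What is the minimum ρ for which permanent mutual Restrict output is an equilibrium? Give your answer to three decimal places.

A deviator earns 119 for 4 periods, then 29 forever; cooperating earns 82 forever. Multiplying the IC by (1−ρ):
82 ≥ 119(1−ρ^4) + 29ρ^4, so 90·ρ^4 ≥ 37 and ρ^4 ≥ 37/90.
ρ ≥ (37/90)^(1/4) ≈ 0.801.

0.801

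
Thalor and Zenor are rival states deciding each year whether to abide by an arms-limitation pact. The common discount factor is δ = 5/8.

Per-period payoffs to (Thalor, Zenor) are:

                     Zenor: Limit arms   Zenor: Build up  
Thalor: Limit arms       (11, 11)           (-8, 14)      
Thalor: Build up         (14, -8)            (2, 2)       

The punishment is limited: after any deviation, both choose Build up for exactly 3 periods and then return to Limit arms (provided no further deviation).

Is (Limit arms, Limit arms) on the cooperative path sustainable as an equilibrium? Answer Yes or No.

Yes

IC: δ+…+δ^3 ≥ (14−11)/(11−2) = 1/3.
At δ = 5/8: partial sum = 1.2598 ≥ 0.3333. Cooperation sustainable.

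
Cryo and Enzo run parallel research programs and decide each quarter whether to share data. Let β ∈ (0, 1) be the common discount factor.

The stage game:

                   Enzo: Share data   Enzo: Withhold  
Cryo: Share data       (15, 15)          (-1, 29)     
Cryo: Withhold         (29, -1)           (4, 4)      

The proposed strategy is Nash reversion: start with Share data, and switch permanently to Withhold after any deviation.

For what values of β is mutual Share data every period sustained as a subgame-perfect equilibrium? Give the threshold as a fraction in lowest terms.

14/25

Under grim trigger the critical discount factor is (T−C)/(T−P) with T = 29, C = 15, P = 4.
β* = (29−15)/(29−4) = 14/25.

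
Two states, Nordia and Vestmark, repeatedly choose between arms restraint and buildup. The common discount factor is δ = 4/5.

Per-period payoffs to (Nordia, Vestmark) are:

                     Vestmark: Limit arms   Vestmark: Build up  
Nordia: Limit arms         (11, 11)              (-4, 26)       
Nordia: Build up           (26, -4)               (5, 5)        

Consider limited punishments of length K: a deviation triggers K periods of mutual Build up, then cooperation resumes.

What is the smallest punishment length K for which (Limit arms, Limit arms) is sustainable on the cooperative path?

IC: δ(1−δ^K)/(1−δ) ≥ (26−11)/(11−5) = 5/2.
With δ = 4/5: need 1 − δ^K ≥ 5/2·(1−4/5)/(4/5), i.e. δ^K ≤ 0.3750.
Since (4/5)^4 = 0.4096 and (4/5)^5 = 0.3277, the smallest such K is 5.

5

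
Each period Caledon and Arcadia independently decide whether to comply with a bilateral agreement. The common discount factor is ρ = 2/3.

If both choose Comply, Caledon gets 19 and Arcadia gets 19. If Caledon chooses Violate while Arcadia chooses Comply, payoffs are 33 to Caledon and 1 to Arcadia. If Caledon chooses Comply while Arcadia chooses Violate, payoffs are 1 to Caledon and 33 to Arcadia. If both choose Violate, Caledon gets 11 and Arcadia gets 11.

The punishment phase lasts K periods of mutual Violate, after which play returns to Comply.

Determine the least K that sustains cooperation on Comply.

IC: ρ(1−ρ^K)/(1−ρ) ≥ (33−19)/(19−11) = 7/4.
With ρ = 2/3: need 1 − ρ^K ≥ 7/4·(1−2/3)/(2/3), i.e. ρ^K ≤ 0.1250.
Since (2/3)^5 = 0.1317 and (2/3)^6 = 0.0878, the smallest such K is 6.

6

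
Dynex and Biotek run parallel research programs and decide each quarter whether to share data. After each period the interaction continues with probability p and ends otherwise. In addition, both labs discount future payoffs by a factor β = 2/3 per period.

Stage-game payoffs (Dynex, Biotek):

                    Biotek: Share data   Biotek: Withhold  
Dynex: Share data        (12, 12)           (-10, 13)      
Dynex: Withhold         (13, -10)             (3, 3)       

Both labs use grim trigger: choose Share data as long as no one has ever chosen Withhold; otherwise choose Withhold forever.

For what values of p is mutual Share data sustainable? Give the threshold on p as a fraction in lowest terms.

3/20

Expected continuation weight on next period's payoff is β·p = 2/3·p, which plays the role of the discount factor.
Cooperation requires 2/3·p ≥ (13−12)/(13−3) = 1/10, hence p ≥ 3/20.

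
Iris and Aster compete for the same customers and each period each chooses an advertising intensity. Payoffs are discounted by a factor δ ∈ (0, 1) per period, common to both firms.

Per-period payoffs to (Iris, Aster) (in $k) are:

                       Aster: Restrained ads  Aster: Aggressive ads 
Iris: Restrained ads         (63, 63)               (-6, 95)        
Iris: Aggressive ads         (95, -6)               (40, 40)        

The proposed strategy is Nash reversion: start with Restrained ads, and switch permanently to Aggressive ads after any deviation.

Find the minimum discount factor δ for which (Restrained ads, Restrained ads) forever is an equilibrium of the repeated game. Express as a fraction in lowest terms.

One-period gain from deviating is 95 − 63 = 32. The loss is 63 − 40 = 23 in every subsequent period, with present value 23·δ/(1−δ).
Deviation is unprofitable when 23·δ/(1−δ) ≥ 32, i.e. δ/(1−δ) ≥ 32/23.
Equivalently δ ≥ 32/(32+23) = 32/55.

32/55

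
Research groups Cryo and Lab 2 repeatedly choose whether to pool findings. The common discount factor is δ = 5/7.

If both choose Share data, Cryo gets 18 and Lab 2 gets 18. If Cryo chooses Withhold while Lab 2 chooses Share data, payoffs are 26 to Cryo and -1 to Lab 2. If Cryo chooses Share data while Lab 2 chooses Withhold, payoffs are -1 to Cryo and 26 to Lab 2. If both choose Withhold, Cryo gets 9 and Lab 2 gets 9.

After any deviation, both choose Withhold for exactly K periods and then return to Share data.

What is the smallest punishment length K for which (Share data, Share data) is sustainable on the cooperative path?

Need Σ_{k=1}^{K} δ^k ≥ (26−18)/(18−9) = 0.8889 at δ = 5/7.
At K = 1 the sum is 0.7143 < 0.8889; at K = 2 it is 1.2245 ≥ 0.8889.
So the minimum punishment length is K = 2.

2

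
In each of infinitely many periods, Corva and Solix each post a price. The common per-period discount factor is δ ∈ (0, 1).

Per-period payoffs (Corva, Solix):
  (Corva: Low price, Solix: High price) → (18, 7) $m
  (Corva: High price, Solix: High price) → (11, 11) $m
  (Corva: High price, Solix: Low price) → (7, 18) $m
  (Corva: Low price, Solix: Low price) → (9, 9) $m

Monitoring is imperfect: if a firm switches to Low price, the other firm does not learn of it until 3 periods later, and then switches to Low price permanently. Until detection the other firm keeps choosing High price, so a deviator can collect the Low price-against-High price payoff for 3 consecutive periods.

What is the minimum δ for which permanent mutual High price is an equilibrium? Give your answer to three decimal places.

A deviator earns 18 for 3 periods, then 9 forever; cooperating earns 11 forever. Multiplying the IC by (1−δ):
11 ≥ 18(1−δ^3) + 9δ^3, so 9·δ^3 ≥ 7 and δ^3 ≥ 7/9.
δ ≥ (7/9)^(1/3) ≈ 0.920.

0.920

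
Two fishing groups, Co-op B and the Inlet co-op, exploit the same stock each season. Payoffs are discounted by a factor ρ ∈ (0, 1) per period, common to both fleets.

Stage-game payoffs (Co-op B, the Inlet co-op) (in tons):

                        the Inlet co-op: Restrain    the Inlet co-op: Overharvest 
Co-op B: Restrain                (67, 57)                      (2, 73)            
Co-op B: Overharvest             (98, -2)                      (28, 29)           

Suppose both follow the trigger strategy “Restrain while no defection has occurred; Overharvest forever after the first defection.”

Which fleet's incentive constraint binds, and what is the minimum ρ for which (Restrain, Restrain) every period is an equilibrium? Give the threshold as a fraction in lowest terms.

Co-op B; ρ ≥ 31/70

Co-op B's threshold: (98−67)/(98−28) = 31/70.
the Inlet co-op's threshold: (73−57)/(73−29) = 4/11.
31/70 > 4/11, so Co-op B binds and ρ* = 31/70.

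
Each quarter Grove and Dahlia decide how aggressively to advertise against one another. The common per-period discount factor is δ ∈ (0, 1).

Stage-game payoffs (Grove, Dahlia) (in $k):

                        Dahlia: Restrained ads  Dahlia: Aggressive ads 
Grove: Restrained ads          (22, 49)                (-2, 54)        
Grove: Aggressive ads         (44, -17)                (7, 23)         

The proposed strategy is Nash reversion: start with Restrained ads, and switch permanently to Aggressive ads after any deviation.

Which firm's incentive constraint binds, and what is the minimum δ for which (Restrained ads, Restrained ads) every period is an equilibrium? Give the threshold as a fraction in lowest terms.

For Grove: deviation gain 44−22 = 22, per-period punishment loss 22−7 = 15. IC gives δ ≥ 22/37.
For Dahlia: gain 5, loss 26 per period, so δ ≥ 5/31.
The tighter constraint is Grove's, so cooperation needs δ ≥ 22/37.

Grove; δ ≥ 22/37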